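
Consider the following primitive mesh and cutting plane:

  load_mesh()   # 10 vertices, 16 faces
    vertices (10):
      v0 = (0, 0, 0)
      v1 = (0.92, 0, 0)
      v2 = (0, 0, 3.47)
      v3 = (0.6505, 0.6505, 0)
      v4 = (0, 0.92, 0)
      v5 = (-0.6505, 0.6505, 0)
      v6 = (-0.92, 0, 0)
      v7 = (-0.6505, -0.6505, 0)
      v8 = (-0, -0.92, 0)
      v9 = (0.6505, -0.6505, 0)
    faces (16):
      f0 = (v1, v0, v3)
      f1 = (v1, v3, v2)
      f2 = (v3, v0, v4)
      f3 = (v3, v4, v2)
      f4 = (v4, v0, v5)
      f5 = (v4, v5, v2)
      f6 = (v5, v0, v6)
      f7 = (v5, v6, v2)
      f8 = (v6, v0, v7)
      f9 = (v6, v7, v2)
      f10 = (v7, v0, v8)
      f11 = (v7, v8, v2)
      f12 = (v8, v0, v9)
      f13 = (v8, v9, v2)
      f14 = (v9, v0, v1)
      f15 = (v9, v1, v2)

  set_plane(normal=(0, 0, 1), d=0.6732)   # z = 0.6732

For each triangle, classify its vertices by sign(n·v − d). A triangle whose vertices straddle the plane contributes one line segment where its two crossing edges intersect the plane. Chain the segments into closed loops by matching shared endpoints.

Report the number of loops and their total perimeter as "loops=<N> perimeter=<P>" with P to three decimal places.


Straddling triangles (8 of 16):
  (v1,v3,v2) [--+] → (0.524299, 0.524299, 0.6732)–(0.741515, 0, 0.6732)  len=0.5675
  (v3,v4,v2) [--+] → (0, 0.741515, 0.6732)–(0.524299, 0.524299, 0.6732)  len=0.5675
  (v4,v5,v2) [--+] → (-0.524299, 0.524299, 0.6732)–(0, 0.741515, 0.6732)  len=0.5675
  (v5,v6,v2) [--+] → (-0.741515, 0, 0.6732)–(-0.524299, 0.524299, 0.6732)  len=0.5675
  (v6,v7,v2) [--+] → (-0.524299, -0.524299, 0.6732)–(-0.741515, 0, 0.6732)  len=0.5675
  (v7,v8,v2) [--+] → (0, -0.741515, 0.6732)–(-0.524299, -0.524299, 0.6732)  len=0.5675
  (v8,v9,v2) [--+] → (0.524299, -0.524299, 0.6732)–(0, -0.741515, 0.6732)  len=0.5675
  (v9,v1,v2) [--+] → (0.741515, 0, 0.6732)–(0.524299, -0.524299, 0.6732)  len=0.5675

Chained into 1 loop(s):
  loop 1: 8 segments, perimeter = 4.5401
Total perimeter = 4.540

loops=1 perimeter=4.540


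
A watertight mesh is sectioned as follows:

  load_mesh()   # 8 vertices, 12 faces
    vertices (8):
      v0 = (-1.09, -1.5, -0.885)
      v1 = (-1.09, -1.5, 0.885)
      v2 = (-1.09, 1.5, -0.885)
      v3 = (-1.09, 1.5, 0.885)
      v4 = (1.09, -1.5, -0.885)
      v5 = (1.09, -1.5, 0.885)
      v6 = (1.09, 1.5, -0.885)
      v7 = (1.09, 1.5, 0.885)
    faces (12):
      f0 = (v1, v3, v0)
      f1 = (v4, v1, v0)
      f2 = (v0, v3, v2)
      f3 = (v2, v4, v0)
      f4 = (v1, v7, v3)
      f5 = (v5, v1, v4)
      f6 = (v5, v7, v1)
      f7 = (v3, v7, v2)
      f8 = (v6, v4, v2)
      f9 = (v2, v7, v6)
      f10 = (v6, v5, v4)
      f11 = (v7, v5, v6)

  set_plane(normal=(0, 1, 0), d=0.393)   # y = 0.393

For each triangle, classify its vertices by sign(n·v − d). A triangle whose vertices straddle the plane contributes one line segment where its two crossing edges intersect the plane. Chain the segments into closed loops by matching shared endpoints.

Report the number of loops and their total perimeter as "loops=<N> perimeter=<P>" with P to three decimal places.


loops=1 perimeter=7.900

Straddling triangles (8 of 12):
  (v1,v3,v0) [-+-] → (-1.09, 0.393, 0.885)–(-1.09, 0.393, 0.23187)  len=0.6531
  (v0,v3,v2) [-++] → (-1.09, 0.393, 0.23187)–(-1.09, 0.393, -0.885)  len=1.1169
  (v2,v4,v0) [+--] → (-0.28558, 0.393, -0.885)–(-1.09, 0.393, -0.885)  len=0.8044
  (v1,v7,v3) [-++] → (0.28558, 0.393, 0.885)–(-1.09, 0.393, 0.885)  len=1.3756
  (v5,v7,v1) [-+-] → (1.09, 0.393, 0.885)–(0.28558, 0.393, 0.885)  len=0.8044
  (v6,v4,v2) [+-+] → (1.09, 0.393, -0.885)–(-0.28558, 0.393, -0.885)  len=1.3756
  (v6,v5,v4) [+--] → (1.09, 0.393, -0.23187)–(1.09, 0.393, -0.885)  len=0.6531
  (v7,v5,v6) [+-+] → (1.09, 0.393, 0.885)–(1.09, 0.393, -0.23187)  len=1.1169

Chained into 1 loop(s):
  loop 1: 8 segments, perimeter = 7.9000
Total perimeter = 7.900


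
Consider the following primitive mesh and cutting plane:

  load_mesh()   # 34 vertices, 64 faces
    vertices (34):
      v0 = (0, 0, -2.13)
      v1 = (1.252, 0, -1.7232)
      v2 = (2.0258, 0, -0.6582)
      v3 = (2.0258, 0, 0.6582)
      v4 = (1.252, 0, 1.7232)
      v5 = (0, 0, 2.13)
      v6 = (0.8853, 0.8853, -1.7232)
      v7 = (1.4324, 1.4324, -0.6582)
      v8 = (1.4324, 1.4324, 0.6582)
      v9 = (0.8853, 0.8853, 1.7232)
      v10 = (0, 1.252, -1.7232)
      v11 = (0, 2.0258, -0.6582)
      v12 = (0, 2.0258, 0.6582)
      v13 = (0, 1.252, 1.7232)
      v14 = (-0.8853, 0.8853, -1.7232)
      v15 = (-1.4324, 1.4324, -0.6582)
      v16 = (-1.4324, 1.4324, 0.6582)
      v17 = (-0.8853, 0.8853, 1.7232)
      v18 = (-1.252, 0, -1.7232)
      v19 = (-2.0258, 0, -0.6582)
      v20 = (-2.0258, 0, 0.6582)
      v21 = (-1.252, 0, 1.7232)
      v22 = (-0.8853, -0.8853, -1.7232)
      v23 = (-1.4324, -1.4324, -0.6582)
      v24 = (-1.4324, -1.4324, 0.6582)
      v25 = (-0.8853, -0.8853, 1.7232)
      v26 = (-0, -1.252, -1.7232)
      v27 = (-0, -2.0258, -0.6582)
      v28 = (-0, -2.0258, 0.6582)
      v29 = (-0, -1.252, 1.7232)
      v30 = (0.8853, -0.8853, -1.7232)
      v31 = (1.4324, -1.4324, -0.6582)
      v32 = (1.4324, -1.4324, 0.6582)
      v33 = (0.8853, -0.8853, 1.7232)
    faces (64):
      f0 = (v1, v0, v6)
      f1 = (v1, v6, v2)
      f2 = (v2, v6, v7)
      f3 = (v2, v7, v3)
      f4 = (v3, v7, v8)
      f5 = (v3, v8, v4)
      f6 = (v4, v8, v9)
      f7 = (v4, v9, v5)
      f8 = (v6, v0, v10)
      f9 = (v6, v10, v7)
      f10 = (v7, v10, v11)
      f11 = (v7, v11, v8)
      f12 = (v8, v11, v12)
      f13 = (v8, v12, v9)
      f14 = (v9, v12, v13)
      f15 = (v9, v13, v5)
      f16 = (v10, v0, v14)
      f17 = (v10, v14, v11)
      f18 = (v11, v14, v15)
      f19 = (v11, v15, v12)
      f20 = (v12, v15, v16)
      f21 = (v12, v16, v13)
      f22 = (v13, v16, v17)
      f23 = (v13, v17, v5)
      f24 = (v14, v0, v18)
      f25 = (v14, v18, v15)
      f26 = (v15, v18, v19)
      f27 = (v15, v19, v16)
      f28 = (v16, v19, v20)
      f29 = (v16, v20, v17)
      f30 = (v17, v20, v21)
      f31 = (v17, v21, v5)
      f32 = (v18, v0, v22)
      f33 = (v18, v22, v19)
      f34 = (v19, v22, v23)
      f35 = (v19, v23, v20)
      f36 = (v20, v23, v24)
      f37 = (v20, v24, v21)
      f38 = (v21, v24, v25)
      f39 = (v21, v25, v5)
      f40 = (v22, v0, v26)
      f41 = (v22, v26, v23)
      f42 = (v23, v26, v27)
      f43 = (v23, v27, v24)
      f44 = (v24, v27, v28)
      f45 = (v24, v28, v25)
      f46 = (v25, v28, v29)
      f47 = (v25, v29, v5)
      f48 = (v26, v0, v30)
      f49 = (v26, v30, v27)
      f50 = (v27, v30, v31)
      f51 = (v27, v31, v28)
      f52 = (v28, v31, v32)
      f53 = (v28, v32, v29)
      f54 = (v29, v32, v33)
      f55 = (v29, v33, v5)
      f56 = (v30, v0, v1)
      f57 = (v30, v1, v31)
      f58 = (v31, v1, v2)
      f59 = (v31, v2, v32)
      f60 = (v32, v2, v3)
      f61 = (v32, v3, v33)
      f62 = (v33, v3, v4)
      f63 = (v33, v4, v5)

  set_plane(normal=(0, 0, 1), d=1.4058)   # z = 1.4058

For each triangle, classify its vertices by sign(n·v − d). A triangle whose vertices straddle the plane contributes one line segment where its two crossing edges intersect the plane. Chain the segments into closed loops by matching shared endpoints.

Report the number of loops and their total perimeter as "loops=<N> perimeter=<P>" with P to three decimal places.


Straddling triangles (16 of 64):
  (v3,v8,v4) [--+] → (1.30576, 0.426896, 1.4058)–(1.48261, 0, 1.4058)  len=0.4621
  (v4,v8,v9) [+-+] → (1.30576, 0.426896, 1.4058)–(1.04835, 1.04835, 1.4058)  len=0.6727
  (v8,v12,v9) [--+] → (0.621456, 1.2252, 1.4058)–(1.04835, 1.04835, 1.4058)  len=0.4621
  (v9,v12,v13) [+-+] → (0.621456, 1.2252, 1.4058)–(0, 1.48261, 1.4058)  len=0.6727
  (v12,v16,v13) [--+] → (-0.426896, 1.30576, 1.4058)–(0, 1.48261, 1.4058)  len=0.4621
  (v13,v16,v17) [+-+] → (-0.426896, 1.30576, 1.4058)–(-1.04835, 1.04835, 1.4058)  len=0.6727
  (v16,v20,v17) [--+] → (-1.2252, 0.621456, 1.4058)–(-1.04835, 1.04835, 1.4058)  len=0.4621
  (v17,v20,v21) [+-+] → (-1.2252, 0.621456, 1.4058)–(-1.48261, 0, 1.4058)  len=0.6727
  (v20,v24,v21) [--+] → (-1.30576, -0.426896, 1.4058)–(-1.48261, 0, 1.4058)  len=0.4621
  (v21,v24,v25) [+-+] → (-1.30576, -0.426896, 1.4058)–(-1.04835, -1.04835, 1.4058)  len=0.6727
  (v24,v28,v25) [--+] → (-0.621456, -1.2252, 1.4058)–(-1.04835, -1.04835, 1.4058)  len=0.4621
  (v25,v28,v29) [+-+] → (-0.621456, -1.2252, 1.4058)–(0, -1.48261, 1.4058)  len=0.6727
  (v28,v32,v29) [--+] → (0.426896, -1.30576, 1.4058)–(0, -1.48261, 1.4058)  len=0.4621
  (v29,v32,v33) [+-+] → (0.426896, -1.30576, 1.4058)–(1.04835, -1.04835, 1.4058)  len=0.6727
  (v32,v3,v33) [--+] → (1.2252, -0.621456, 1.4058)–(1.04835, -1.04835, 1.4058)  len=0.4621
  (v33,v3,v4) [+-+] → (1.2252, -0.621456, 1.4058)–(1.48261, 0, 1.4058)  len=0.6727

Chained into 1 loop(s):
  loop 1: 16 segments, perimeter = 9.0779
Total perimeter = 9.078

loops=1 perimeter=9.078


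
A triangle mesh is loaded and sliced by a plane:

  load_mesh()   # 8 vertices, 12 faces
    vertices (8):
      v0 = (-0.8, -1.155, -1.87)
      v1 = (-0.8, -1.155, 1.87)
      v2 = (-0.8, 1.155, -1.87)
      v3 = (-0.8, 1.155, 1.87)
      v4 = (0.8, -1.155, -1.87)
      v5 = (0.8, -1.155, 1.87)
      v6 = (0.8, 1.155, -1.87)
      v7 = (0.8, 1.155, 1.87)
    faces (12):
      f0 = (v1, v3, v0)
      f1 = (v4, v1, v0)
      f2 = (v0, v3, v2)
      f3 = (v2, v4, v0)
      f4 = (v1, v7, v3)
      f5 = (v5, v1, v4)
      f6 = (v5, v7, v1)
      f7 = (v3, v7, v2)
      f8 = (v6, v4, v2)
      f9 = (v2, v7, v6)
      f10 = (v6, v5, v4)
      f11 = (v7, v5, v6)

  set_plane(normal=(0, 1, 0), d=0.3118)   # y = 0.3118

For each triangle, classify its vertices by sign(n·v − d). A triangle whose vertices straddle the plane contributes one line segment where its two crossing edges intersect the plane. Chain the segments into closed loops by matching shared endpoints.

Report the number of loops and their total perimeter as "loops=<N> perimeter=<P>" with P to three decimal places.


Straddling triangles (8 of 12):
  (v1,v3,v0) [-+-] → (-0.8, 0.3118, 1.87)–(-0.8, 0.3118, 0.504819)  len=1.3652
  (v0,v3,v2) [-++] → (-0.8, 0.3118, 0.504819)–(-0.8, 0.3118, -1.87)  len=2.3748
  (v2,v4,v0) [+--] → (-0.215965, 0.3118, -1.87)–(-0.8, 0.3118, -1.87)  len=0.5840
  (v1,v7,v3) [-++] → (0.215965, 0.3118, 1.87)–(-0.8, 0.3118, 1.87)  len=1.0160
  (v5,v7,v1) [-+-] → (0.8, 0.3118, 1.87)–(0.215965, 0.3118, 1.87)  len=0.5840
  (v6,v4,v2) [+-+] → (0.8, 0.3118, -1.87)–(-0.215965, 0.3118, -1.87)  len=1.0160
  (v6,v5,v4) [+--] → (0.8, 0.3118, -0.504819)–(0.8, 0.3118, -1.87)  len=1.3652
  (v7,v5,v6) [+-+] → (0.8, 0.3118, 1.87)–(0.8, 0.3118, -0.504819)  len=2.3748

Chained into 1 loop(s):
  loop 1: 8 segments, perimeter = 10.6800
Total perimeter = 10.680

loops=1 perimeter=10.680


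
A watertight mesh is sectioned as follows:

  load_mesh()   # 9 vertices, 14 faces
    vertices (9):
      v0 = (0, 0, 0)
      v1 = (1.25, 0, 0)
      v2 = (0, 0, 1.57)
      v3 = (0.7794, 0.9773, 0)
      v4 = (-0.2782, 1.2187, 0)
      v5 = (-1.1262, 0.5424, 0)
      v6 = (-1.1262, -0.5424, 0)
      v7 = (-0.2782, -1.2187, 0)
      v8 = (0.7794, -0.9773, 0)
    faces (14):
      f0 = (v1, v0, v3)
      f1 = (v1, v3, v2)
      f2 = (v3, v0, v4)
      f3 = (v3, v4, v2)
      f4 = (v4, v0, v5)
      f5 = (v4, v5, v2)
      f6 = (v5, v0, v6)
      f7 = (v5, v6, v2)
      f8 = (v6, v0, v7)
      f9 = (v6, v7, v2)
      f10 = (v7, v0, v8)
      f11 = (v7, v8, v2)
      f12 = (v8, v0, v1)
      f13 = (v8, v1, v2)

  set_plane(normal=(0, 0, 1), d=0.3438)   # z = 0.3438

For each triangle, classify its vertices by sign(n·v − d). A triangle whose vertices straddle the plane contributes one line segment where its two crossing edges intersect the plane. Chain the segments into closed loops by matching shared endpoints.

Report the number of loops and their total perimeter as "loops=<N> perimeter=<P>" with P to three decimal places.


Straddling triangles (7 of 14):
  (v1,v3,v2) [--+] → (0.608726, 0.76329, 0.3438)–(0.976274, 0, 0.3438)  len=0.8472
  (v3,v4,v2) [--+] → (-0.21728, 0.951828, 0.3438)–(0.608726, 0.76329, 0.3438)  len=0.8472
  (v4,v5,v2) [--+] → (-0.879584, 0.423625, 0.3438)–(-0.21728, 0.951828, 0.3438)  len=0.8471
  (v5,v6,v2) [--+] → (-0.879584, -0.423625, 0.3438)–(-0.879584, 0.423625, 0.3438)  len=0.8472
  (v6,v7,v2) [--+] → (-0.21728, -0.951828, 0.3438)–(-0.879584, -0.423625, 0.3438)  len=0.8471
  (v7,v8,v2) [--+] → (0.608726, -0.76329, 0.3438)–(-0.21728, -0.951828, 0.3438)  len=0.8472
  (v8,v1,v2) [--+] → (0.976274, 0, 0.3438)–(0.608726, -0.76329, 0.3438)  len=0.8472

Chained into 1 loop(s):
  loop 1: 7 segments, perimeter = 5.9304
Total perimeter = 5.930

loops=1 perimeter=5.930


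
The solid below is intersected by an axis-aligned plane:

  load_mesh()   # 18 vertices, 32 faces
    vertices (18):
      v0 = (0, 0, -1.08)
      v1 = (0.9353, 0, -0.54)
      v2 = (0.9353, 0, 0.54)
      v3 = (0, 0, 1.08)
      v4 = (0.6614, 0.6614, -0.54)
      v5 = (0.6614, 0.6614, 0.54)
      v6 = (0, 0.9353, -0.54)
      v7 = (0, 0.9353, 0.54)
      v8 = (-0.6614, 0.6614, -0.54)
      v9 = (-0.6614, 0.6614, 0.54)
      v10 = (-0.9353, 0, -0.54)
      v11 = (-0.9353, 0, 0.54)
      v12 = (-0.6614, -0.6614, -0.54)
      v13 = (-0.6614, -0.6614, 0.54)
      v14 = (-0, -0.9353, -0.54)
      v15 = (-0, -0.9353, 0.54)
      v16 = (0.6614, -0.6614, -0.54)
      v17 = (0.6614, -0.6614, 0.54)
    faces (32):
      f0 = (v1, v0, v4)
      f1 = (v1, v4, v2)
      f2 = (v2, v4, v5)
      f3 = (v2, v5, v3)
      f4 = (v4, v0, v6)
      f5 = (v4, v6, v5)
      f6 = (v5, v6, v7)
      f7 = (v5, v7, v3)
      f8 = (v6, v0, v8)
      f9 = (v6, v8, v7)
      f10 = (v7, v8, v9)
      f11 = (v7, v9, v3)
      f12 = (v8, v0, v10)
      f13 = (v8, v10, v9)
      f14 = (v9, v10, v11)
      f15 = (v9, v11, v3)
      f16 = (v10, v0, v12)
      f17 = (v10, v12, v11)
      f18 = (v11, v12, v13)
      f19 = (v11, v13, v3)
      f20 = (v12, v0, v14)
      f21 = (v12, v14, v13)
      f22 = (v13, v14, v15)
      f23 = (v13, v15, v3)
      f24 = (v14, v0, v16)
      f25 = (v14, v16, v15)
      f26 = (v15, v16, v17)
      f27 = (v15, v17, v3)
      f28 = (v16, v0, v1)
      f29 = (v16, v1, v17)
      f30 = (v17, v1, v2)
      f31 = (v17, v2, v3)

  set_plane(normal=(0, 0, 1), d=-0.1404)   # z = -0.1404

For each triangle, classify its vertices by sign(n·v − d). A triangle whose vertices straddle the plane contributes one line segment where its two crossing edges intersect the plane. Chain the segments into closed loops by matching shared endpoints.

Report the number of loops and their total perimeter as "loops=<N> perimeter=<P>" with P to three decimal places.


Straddling triangles (16 of 32):
  (v1,v4,v2) [--+] → (0.762743, 0.416682, -0.1404)–(0.9353, 0, -0.1404)  len=0.4510
  (v2,v4,v5) [+-+] → (0.762743, 0.416682, -0.1404)–(0.6614, 0.6614, -0.1404)  len=0.2649
  (v4,v6,v5) [--+] → (0.244718, 0.833957, -0.1404)–(0.6614, 0.6614, -0.1404)  len=0.4510
  (v5,v6,v7) [+-+] → (0.244718, 0.833957, -0.1404)–(0, 0.9353, -0.1404)  len=0.2649
  (v6,v8,v7) [--+] → (-0.416682, 0.762743, -0.1404)–(0, 0.9353, -0.1404)  len=0.4510
  (v7,v8,v9) [+-+] → (-0.416682, 0.762743, -0.1404)–(-0.6614, 0.6614, -0.1404)  len=0.2649
  (v8,v10,v9) [--+] → (-0.833957, 0.244718, -0.1404)–(-0.6614, 0.6614, -0.1404)  len=0.4510
  (v9,v10,v11) [+-+] → (-0.833957, 0.244718, -0.1404)–(-0.9353, 0, -0.1404)  len=0.2649
  (v10,v12,v11) [--+] → (-0.762743, -0.416682, -0.1404)–(-0.9353, 0, -0.1404)  len=0.4510
  (v11,v12,v13) [+-+] → (-0.762743, -0.416682, -0.1404)–(-0.6614, -0.6614, -0.1404)  len=0.2649
  (v12,v14,v13) [--+] → (-0.244718, -0.833957, -0.1404)–(-0.6614, -0.6614, -0.1404)  len=0.4510
  (v13,v14,v15) [+-+] → (-0.244718, -0.833957, -0.1404)–(0, -0.9353, -0.1404)  len=0.2649
  (v14,v16,v15) [--+] → (0.416682, -0.762743, -0.1404)–(0, -0.9353, -0.1404)  len=0.4510
  (v15,v16,v17) [+-+] → (0.416682, -0.762743, -0.1404)–(0.6614, -0.6614, -0.1404)  len=0.2649
  (v16,v1,v17) [--+] → (0.833957, -0.244718, -0.1404)–(0.6614, -0.6614, -0.1404)  len=0.4510
  (v17,v1,v2) [+-+] → (0.833957, -0.244718, -0.1404)–(0.9353, 0, -0.1404)  len=0.2649

Chained into 1 loop(s):
  loop 1: 16 segments, perimeter = 5.7270
Total perimeter = 5.727

loops=1 perimeter=5.727


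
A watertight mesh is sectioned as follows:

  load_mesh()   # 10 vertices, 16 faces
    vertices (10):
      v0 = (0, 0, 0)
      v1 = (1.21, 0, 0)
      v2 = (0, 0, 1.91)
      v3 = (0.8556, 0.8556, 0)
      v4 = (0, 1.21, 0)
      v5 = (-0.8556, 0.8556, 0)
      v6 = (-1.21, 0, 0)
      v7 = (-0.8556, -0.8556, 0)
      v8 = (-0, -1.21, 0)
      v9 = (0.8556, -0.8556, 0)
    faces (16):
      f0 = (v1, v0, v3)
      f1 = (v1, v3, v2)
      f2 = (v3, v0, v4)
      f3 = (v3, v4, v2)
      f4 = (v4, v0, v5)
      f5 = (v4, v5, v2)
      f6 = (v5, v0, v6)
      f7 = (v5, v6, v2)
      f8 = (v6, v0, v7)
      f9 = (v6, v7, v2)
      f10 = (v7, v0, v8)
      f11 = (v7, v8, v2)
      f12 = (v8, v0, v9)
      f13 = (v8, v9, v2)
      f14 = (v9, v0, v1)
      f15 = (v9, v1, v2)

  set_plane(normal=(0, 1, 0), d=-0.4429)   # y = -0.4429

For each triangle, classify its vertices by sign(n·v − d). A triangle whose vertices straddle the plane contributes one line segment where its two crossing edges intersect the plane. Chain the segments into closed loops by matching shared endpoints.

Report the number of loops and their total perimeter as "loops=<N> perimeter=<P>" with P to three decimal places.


Straddling triangles (8 of 16):
  (v6,v0,v7) [++-] → (-0.4429, -0.4429, 0)–(-1.02655, -0.4429, 0)  len=0.5836
  (v6,v7,v2) [+-+] → (-1.02655, -0.4429, 0)–(-0.4429, -0.4429, 0.921291)  len=1.0906
  (v7,v0,v8) [-+-] → (-0.4429, -0.4429, 0)–(0, -0.4429, 0)  len=0.4429
  (v7,v8,v2) [--+] → (0, -0.4429, 1.21088)–(-0.4429, -0.4429, 0.921291)  len=0.5292
  (v8,v0,v9) [-+-] → (0, -0.4429, 0)–(0.4429, -0.4429, 0)  len=0.4429
  (v8,v9,v2) [--+] → (0.4429, -0.4429, 0.921291)–(0, -0.4429, 1.21088)  len=0.5292
  (v9,v0,v1) [-++] → (0.4429, -0.4429, 0)–(1.02655, -0.4429, 0)  len=0.5836
  (v9,v1,v2) [-++] → (1.02655, -0.4429, 0)–(0.4429, -0.4429, 0.921291)  len=1.0906

Chained into 1 loop(s):
  loop 1: 8 segments, perimeter = 5.2926
Total perimeter = 5.293

loops=1 perimeter=5.293


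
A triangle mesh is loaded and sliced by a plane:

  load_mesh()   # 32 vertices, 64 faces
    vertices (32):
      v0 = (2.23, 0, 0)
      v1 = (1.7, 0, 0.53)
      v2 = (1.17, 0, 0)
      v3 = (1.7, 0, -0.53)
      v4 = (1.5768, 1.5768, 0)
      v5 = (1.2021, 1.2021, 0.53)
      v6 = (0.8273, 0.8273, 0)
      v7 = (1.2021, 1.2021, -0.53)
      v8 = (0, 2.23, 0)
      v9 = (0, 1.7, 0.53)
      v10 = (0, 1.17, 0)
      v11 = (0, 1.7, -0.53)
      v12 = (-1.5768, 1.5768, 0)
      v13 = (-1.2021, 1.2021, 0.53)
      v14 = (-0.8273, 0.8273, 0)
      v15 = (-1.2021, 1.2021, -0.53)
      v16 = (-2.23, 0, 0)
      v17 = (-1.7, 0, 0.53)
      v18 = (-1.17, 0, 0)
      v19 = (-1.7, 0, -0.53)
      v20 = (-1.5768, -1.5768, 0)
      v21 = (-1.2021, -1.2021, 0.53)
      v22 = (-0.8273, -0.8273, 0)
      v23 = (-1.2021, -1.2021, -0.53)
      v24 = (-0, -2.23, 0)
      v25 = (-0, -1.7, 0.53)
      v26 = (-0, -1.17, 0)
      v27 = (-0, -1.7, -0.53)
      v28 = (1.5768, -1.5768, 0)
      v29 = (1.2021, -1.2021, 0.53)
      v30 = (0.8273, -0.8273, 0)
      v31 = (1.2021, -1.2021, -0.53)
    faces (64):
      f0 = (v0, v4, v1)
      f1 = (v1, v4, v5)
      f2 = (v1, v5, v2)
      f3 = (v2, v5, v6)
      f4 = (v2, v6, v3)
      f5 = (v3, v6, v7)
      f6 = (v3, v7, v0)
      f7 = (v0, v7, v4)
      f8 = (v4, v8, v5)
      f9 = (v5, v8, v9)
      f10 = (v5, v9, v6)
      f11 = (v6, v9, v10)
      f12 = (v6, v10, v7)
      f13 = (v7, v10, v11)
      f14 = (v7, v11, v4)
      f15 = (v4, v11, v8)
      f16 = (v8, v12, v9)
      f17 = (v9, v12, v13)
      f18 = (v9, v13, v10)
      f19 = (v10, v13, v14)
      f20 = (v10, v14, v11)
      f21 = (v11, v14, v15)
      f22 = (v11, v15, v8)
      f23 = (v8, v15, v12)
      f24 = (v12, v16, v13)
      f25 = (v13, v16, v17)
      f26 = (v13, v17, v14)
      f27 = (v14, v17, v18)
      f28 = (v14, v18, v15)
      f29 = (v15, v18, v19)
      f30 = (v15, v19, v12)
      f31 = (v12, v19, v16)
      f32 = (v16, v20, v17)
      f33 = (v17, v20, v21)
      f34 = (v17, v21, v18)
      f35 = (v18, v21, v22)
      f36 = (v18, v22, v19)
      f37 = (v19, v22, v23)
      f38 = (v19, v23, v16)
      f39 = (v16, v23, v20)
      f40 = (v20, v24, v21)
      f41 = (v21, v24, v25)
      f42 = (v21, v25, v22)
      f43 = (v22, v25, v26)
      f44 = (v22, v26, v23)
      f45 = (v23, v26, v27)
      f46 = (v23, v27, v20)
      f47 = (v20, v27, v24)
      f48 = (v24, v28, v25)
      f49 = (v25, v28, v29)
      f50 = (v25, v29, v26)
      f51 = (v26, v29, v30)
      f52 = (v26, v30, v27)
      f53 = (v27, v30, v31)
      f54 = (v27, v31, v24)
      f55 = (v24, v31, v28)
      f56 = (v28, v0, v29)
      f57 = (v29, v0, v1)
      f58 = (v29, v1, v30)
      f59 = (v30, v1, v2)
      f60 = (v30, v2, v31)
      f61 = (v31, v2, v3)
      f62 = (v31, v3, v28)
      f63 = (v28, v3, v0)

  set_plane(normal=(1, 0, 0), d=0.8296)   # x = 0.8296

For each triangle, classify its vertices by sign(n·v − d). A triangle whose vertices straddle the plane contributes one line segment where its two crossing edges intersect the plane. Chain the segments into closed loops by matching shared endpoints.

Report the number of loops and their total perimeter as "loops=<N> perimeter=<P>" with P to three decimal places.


loops=2 perimeter=6.012

Straddling triangles (20 of 64):
  (v2,v5,v6) [++-] → (0.8296, 0.8296, 0.0032524)–(0.8296, 0.821748, 0)  len=0.0085
  (v2,v6,v3) [+-+] → (0.8296, 0.821748, 0)–(0.8296, 0.82512, -0.00139681)  len=0.0036
  (v3,v6,v7) [+-+] → (0.8296, 0.82512, -0.00139681)–(0.8296, 0.8296, -0.0032524)  len=0.0048
  (v4,v8,v5) [+-+] → (0.8296, 1.88633, 0)–(0.8296, 1.52062, 0.365767)  len=0.5172
  (v5,v8,v9) [+--] → (0.8296, 1.52062, 0.365767)–(0.8296, 1.35639, 0.53)  len=0.2323
  (v5,v9,v6) [+--] → (0.8296, 1.35639, 0.53)–(0.8296, 0.8296, 0.0032524)  len=0.7450
  (v6,v10,v7) [--+] → (0.8296, 1.19215, -0.365767)–(0.8296, 0.8296, -0.0032524)  len=0.5127
  (v7,v10,v11) [+--] → (0.8296, 1.19215, -0.365767)–(0.8296, 1.35639, -0.53)  len=0.2323
  (v7,v11,v4) [+-+] → (0.8296, 1.35639, -0.53)–(0.8296, 1.63518, -0.251152)  len=0.3943
  (v4,v11,v8) [+--] → (0.8296, 1.63518, -0.251152)–(0.8296, 1.88633, 0)  len=0.3552
  (v24,v28,v25) [-+-] → (0.8296, -1.88633, 0)–(0.8296, -1.63518, 0.251152)  len=0.3552
  (v25,v28,v29) [-++] → (0.8296, -1.63518, 0.251152)–(0.8296, -1.35639, 0.53)  len=0.3943
  (v25,v29,v26) [-+-] → (0.8296, -1.35639, 0.53)–(0.8296, -1.19215, 0.365767)  len=0.2323
  (v26,v29,v30) [-+-] → (0.8296, -1.19215, 0.365767)–(0.8296, -0.8296, 0.0032524)  len=0.5127
  (v27,v30,v31) [--+] → (0.8296, -0.8296, -0.0032524)–(0.8296, -1.35639, -0.53)  len=0.7450
  (v27,v31,v24) [-+-] → (0.8296, -1.35639, -0.53)–(0.8296, -1.52062, -0.365767)  len=0.2323
  (v24,v31,v28) [-++] → (0.8296, -1.52062, -0.365767)–(0.8296, -1.88633, 0)  len=0.5172
  (v29,v1,v30) [++-] → (0.8296, -0.82512, 0.00139681)–(0.8296, -0.8296, 0.0032524)  len=0.0048
  (v30,v1,v2) [-++] → (0.8296, -0.82512, 0.00139681)–(0.8296, -0.821748, 0)  len=0.0036
  (v30,v2,v31) [-++] → (0.8296, -0.821748, 0)–(0.8296, -0.8296, -0.0032524)  len=0.0085

Chained into 2 loop(s):
  loop 1: 10 segments, perimeter = 3.0059
  loop 2: 10 segments, perimeter = 3.0059
Total perimeter = 6.012


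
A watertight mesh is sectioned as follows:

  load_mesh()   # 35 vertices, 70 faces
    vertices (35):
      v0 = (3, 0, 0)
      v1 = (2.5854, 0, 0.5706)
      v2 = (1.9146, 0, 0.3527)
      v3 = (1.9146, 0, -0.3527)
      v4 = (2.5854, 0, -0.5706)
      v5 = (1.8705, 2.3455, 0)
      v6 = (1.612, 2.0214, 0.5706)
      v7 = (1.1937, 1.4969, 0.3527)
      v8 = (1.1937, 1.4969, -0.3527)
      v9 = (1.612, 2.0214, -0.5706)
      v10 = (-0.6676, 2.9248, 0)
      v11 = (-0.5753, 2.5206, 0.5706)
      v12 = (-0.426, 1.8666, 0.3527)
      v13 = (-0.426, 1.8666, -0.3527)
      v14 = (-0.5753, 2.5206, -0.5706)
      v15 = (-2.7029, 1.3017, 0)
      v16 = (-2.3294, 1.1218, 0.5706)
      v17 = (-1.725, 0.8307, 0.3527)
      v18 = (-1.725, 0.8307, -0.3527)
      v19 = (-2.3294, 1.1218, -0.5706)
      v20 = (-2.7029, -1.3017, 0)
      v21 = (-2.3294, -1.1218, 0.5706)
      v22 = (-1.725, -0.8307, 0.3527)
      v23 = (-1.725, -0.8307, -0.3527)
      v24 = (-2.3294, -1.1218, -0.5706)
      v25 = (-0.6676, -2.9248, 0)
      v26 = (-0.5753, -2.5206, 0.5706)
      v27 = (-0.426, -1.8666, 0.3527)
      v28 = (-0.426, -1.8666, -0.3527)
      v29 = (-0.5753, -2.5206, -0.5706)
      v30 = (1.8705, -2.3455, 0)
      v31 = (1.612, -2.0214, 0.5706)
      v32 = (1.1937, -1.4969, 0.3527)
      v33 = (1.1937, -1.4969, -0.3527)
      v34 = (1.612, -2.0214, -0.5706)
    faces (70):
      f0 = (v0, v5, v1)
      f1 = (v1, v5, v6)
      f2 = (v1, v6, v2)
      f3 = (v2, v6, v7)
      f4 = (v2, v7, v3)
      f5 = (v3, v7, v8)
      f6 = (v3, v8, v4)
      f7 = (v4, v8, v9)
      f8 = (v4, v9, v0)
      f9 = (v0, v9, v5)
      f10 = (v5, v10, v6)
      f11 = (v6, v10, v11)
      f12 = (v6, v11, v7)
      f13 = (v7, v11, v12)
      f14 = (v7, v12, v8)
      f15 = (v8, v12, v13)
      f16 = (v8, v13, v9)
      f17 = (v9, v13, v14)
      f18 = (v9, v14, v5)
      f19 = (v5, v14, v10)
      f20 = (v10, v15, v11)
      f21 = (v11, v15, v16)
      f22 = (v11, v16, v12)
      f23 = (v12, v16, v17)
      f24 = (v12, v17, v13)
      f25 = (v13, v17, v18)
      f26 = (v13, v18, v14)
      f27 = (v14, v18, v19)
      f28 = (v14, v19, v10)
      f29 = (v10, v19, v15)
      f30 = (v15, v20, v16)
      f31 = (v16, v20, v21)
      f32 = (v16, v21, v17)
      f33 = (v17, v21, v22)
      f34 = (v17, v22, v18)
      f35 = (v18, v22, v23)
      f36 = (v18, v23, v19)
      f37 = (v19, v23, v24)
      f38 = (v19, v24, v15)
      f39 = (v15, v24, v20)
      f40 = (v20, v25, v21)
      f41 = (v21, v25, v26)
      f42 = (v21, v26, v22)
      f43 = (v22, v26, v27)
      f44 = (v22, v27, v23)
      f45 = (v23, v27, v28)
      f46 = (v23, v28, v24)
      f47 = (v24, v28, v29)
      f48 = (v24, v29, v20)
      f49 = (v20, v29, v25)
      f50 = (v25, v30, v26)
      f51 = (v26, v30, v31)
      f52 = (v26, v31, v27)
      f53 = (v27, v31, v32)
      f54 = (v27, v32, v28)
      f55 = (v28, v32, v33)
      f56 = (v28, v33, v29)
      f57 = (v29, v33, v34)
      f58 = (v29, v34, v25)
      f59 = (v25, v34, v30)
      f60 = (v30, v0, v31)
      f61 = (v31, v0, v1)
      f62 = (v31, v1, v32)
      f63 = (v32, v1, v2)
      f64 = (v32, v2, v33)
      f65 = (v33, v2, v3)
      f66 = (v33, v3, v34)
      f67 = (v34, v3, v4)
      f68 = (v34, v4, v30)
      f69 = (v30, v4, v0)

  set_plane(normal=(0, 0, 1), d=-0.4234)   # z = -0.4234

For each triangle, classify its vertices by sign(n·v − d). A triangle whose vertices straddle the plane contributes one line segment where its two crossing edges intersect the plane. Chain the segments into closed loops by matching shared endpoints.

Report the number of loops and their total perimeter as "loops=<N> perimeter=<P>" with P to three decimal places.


loops=2 perimeter=29.307

Straddling triangles (28 of 70):
  (v3,v8,v4) [++-] → (1.64525, 1.01121, -0.4234)–(2.13225, 0, -0.4234)  len=1.1224
  (v4,v8,v9) [-+-] → (1.64525, 1.01121, -0.4234)–(1.32942, 1.66708, -0.4234)  len=0.7279
  (v4,v9,v0) [--+] → (1.97007, 1.49993, -0.4234)–(2.69236, 0, -0.4234)  len=1.6648
  (v0,v9,v5) [+-+] → (1.97007, 1.49993, -0.4234)–(1.67869, 2.10501, -0.4234)  len=0.6716
  (v8,v13,v9) [++-] → (0.235251, 1.91683, -0.4234)–(1.32942, 1.66708, -0.4234)  len=1.1223
  (v9,v13,v14) [-+-] → (0.235251, 1.91683, -0.4234)–(-0.474442, 2.0788, -0.4234)  len=0.7279
  (v9,v14,v5) [--+] → (0.055653, 2.47543, -0.4234)–(1.67869, 2.10501, -0.4234)  len=1.6648
  (v5,v14,v10) [+-+] → (0.055653, 2.47543, -0.4234)–(-0.599111, 2.62487, -0.4234)  len=0.6716
  (v13,v18,v14) [++-] → (-1.35197, 1.37901, -0.4234)–(-0.474442, 2.0788, -0.4234)  len=1.1224
  (v14,v18,v19) [-+-] → (-1.35197, 1.37901, -0.4234)–(-1.9211, 0.925151, -0.4234)  len=0.7279
  (v14,v19,v10) [--+] → (-1.9007, 1.58693, -0.4234)–(-0.599111, 2.62487, -0.4234)  len=1.6648
  (v10,v19,v15) [+-+] → (-1.9007, 1.58693, -0.4234)–(-2.42575, 1.16821, -0.4234)  len=0.6716
  (v18,v23,v19) [++-] → (-1.9211, -0.19719, -0.4234)–(-1.9211, 0.925151, -0.4234)  len=1.1223
  (v19,v23,v24) [-+-] → (-1.9211, -0.19719, -0.4234)–(-1.9211, -0.925151, -0.4234)  len=0.7280
  (v19,v24,v15) [--+] → (-2.42575, -0.4966, -0.4234)–(-2.42575, 1.16821, -0.4234)  len=1.6648
  (v15,v24,v20) [+-+] → (-2.42575, -0.4966, -0.4234)–(-2.42575, -1.16821, -0.4234)  len=0.6716
  (v23,v28,v24) [++-] → (-1.04358, -1.62494, -0.4234)–(-1.9211, -0.925151, -0.4234)  len=1.1224
  (v24,v28,v29) [-+-] → (-1.04358, -1.62494, -0.4234)–(-0.474442, -2.0788, -0.4234)  len=0.7279
  (v24,v29,v20) [--+] → (-1.12417, -2.20616, -0.4234)–(-2.42575, -1.16821, -0.4234)  len=1.6648
  (v20,v29,v25) [+-+] → (-1.12417, -2.20616, -0.4234)–(-0.599111, -2.62487, -0.4234)  len=0.6716
  (v28,v33,v29) [++-] → (0.619729, -1.82905, -0.4234)–(-0.474442, -2.0788, -0.4234)  len=1.1223
  (v29,v33,v34) [-+-] → (0.619729, -1.82905, -0.4234)–(1.32942, -1.66708, -0.4234)  len=0.7279
  (v29,v34,v25) [--+] → (1.02392, -2.25445, -0.4234)–(-0.599111, -2.62487, -0.4234)  len=1.6648
  (v25,v34,v30) [+-+] → (1.02392, -2.25445, -0.4234)–(1.67869, -2.10501, -0.4234)  len=0.6716
  (v33,v3,v34) [++-] → (1.81642, -0.655865, -0.4234)–(1.32942, -1.66708, -0.4234)  len=1.1224
  (v34,v3,v4) [-+-] → (1.81642, -0.655865, -0.4234)–(2.13225, 0, -0.4234)  len=0.7279
  (v34,v4,v30) [--+] → (2.40097, -0.605078, -0.4234)–(1.67869, -2.10501, -0.4234)  len=1.6648
  (v30,v4,v0) [+-+] → (2.40097, -0.605078, -0.4234)–(2.69236, 0, -0.4234)  len=0.6716

Chained into 2 loop(s):
  loop 1: 14 segments, perimeter = 12.9521
  loop 2: 14 segments, perimeter = 16.3546
Total perimeter = 29.307


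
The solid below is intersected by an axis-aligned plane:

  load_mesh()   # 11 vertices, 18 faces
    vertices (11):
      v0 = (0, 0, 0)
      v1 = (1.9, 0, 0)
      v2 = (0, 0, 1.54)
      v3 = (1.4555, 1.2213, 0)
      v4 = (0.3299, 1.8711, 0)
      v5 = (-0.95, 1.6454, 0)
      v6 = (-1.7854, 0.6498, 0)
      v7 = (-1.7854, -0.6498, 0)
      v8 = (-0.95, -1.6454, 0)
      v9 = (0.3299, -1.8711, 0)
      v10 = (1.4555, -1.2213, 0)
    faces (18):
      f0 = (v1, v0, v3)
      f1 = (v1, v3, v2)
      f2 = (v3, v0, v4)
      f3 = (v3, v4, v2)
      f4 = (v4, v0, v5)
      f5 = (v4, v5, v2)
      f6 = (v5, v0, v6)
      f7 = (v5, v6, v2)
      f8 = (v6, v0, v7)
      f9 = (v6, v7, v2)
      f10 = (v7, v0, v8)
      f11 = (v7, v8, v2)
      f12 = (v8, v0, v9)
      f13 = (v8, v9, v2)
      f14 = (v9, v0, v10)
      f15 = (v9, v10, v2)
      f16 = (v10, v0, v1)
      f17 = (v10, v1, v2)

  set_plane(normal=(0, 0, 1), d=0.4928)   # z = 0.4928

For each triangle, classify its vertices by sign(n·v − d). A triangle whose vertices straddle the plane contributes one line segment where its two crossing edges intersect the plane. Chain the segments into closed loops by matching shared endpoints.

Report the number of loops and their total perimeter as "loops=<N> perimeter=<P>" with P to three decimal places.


loops=1 perimeter=7.954

Straddling triangles (9 of 18):
  (v1,v3,v2) [--+] → (0.98974, 0.830484, 0.4928)–(1.292, 0, 0.4928)  len=0.8838
  (v3,v4,v2) [--+] → (0.224332, 1.27235, 0.4928)–(0.98974, 0.830484, 0.4928)  len=0.8838
  (v4,v5,v2) [--+] → (-0.646, 1.11887, 0.4928)–(0.224332, 1.27235, 0.4928)  len=0.8838
  (v5,v6,v2) [--+] → (-1.21407, 0.441864, 0.4928)–(-0.646, 1.11887, 0.4928)  len=0.8838
  (v6,v7,v2) [--+] → (-1.21407, -0.441864, 0.4928)–(-1.21407, 0.441864, 0.4928)  len=0.8837
  (v7,v8,v2) [--+] → (-0.646, -1.11887, 0.4928)–(-1.21407, -0.441864, 0.4928)  len=0.8838
  (v8,v9,v2) [--+] → (0.224332, -1.27235, 0.4928)–(-0.646, -1.11887, 0.4928)  len=0.8838
  (v9,v10,v2) [--+] → (0.98974, -0.830484, 0.4928)–(0.224332, -1.27235, 0.4928)  len=0.8838
  (v10,v1,v2) [--+] → (1.292, 0, 0.4928)–(0.98974, -0.830484, 0.4928)  len=0.8838

Chained into 1 loop(s):
  loop 1: 9 segments, perimeter = 7.9539
Total perimeter = 7.954


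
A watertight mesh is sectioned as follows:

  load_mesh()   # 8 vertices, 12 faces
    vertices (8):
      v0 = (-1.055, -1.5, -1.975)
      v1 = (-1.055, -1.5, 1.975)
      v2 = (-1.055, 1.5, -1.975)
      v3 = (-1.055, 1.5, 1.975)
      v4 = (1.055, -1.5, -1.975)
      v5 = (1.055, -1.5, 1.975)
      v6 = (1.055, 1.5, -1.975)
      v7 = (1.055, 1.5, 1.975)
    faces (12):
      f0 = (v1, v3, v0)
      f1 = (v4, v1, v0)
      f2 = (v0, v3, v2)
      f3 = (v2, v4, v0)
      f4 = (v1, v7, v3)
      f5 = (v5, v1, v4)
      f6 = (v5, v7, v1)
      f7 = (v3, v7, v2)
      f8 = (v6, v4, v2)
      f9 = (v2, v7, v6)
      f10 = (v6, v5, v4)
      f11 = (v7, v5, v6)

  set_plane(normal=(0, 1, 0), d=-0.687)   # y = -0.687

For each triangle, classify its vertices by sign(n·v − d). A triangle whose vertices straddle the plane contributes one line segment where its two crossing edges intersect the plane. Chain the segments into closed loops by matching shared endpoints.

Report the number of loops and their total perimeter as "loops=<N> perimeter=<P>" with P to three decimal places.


loops=1 perimeter=12.120

Straddling triangles (8 of 12):
  (v1,v3,v0) [-+-] → (-1.055, -0.687, 1.975)–(-1.055, -0.687, -0.90455)  len=2.8796
  (v0,v3,v2) [-++] → (-1.055, -0.687, -0.90455)–(-1.055, -0.687, -1.975)  len=1.0704
  (v2,v4,v0) [+--] → (0.48319, -0.687, -1.975)–(-1.055, -0.687, -1.975)  len=1.5382
  (v1,v7,v3) [-++] → (-0.48319, -0.687, 1.975)–(-1.055, -0.687, 1.975)  len=0.5718
  (v5,v7,v1) [-+-] → (1.055, -0.687, 1.975)–(-0.48319, -0.687, 1.975)  len=1.5382
  (v6,v4,v2) [+-+] → (1.055, -0.687, -1.975)–(0.48319, -0.687, -1.975)  len=0.5718
  (v6,v5,v4) [+--] → (1.055, -0.687, 0.90455)–(1.055, -0.687, -1.975)  len=2.8796
  (v7,v5,v6) [+-+] → (1.055, -0.687, 1.975)–(1.055, -0.687, 0.90455)  len=1.0704

Chained into 1 loop(s):
  loop 1: 8 segments, perimeter = 12.1200
Total perimeter = 12.120


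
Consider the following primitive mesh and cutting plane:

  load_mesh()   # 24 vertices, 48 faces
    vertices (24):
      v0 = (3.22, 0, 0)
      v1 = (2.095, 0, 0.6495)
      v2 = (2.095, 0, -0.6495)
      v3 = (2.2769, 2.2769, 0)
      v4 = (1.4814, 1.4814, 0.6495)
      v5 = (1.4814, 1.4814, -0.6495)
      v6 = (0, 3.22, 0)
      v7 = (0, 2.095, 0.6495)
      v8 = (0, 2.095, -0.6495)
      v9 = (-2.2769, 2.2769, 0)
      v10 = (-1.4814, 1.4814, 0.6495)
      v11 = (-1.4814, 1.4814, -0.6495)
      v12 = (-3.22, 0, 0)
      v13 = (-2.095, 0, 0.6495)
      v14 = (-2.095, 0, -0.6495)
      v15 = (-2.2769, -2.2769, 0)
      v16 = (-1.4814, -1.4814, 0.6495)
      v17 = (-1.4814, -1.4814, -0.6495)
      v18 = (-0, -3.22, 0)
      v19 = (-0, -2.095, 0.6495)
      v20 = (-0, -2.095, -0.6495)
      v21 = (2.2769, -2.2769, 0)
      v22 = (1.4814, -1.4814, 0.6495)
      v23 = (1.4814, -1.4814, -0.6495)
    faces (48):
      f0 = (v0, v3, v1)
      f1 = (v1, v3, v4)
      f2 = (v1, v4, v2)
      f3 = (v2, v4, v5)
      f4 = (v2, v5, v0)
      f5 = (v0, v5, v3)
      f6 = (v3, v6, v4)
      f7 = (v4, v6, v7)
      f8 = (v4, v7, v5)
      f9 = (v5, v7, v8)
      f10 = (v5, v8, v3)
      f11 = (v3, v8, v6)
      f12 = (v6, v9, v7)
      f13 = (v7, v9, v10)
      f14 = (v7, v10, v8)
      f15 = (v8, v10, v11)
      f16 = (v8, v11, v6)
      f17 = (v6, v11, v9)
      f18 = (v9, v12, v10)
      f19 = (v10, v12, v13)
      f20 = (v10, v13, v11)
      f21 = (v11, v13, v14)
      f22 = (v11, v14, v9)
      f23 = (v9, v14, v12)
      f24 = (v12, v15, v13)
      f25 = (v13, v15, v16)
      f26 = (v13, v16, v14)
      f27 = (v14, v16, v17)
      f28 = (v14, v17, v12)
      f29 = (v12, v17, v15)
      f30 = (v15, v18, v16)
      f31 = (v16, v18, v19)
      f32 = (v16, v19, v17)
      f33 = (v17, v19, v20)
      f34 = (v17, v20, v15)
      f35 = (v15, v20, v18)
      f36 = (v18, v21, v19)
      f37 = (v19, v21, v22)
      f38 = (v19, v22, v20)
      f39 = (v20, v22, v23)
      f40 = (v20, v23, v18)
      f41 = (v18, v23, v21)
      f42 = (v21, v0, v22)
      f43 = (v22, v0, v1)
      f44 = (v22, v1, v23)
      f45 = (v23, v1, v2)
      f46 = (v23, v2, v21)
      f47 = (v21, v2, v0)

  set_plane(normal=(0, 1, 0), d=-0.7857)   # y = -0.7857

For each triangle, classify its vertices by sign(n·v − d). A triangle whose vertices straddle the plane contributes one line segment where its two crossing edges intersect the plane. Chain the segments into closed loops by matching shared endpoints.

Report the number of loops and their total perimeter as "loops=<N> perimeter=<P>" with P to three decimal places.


loops=2 perimeter=7.794

Straddling triangles (12 of 48):
  (v12,v15,v13) [+-+] → (-2.89456, -0.7857, 0)–(-2.15777, -0.7857, 0.425374)  len=0.8508
  (v13,v15,v16) [+--] → (-2.15777, -0.7857, 0.425374)–(-1.76956, -0.7857, 0.6495)  len=0.4483
  (v13,v16,v14) [+-+] → (-1.76956, -0.7857, 0.6495)–(-1.76956, -0.7857, 0.0394593)  len=0.6100
  (v14,v16,v17) [+--] → (-1.76956, -0.7857, 0.0394593)–(-1.76956, -0.7857, -0.6495)  len=0.6890
  (v14,v17,v12) [+-+] → (-1.76956, -0.7857, -0.6495)–(-2.29789, -0.7857, -0.34448)  len=0.6101
  (v12,v17,v15) [+--] → (-2.29789, -0.7857, -0.34448)–(-2.89456, -0.7857, 0)  len=0.6890
  (v21,v0,v22) [-+-] → (2.89456, -0.7857, 0)–(2.29789, -0.7857, 0.34448)  len=0.6890
  (v22,v0,v1) [-++] → (2.29789, -0.7857, 0.34448)–(1.76956, -0.7857, 0.6495)  len=0.6101
  (v22,v1,v23) [-+-] → (1.76956, -0.7857, 0.6495)–(1.76956, -0.7857, -0.0394593)  len=0.6890
  (v23,v1,v2) [-++] → (1.76956, -0.7857, -0.0394593)–(1.76956, -0.7857, -0.6495)  len=0.6100
  (v23,v2,v21) [-+-] → (1.76956, -0.7857, -0.6495)–(2.15777, -0.7857, -0.425374)  len=0.4483
  (v21,v2,v0) [-++] → (2.15777, -0.7857, -0.425374)–(2.89456, -0.7857, 0)  len=0.8508

Chained into 2 loop(s):
  loop 1: 6 segments, perimeter = 3.8971
  loop 2: 6 segments, perimeter = 3.8971
Total perimeter = 7.794


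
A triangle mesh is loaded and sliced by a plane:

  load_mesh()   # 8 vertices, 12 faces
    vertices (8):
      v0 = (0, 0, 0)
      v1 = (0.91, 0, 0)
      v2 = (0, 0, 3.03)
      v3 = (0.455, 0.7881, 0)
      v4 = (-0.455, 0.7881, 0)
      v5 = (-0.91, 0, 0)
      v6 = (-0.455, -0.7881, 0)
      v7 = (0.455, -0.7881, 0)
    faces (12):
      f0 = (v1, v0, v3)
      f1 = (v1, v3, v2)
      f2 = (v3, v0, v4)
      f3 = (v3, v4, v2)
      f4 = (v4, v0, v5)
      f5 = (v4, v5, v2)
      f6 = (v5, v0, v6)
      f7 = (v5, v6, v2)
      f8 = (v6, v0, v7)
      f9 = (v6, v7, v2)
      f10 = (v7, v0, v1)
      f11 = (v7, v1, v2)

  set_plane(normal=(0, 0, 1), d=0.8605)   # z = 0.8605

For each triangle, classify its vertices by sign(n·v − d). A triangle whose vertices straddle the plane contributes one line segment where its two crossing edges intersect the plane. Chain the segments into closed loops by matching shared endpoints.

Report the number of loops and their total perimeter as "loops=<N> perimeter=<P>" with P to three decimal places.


loops=1 perimeter=3.909

Straddling triangles (6 of 12):
  (v1,v3,v2) [--+] → (0.325783, 0.564285, 0.8605)–(0.651566, 0, 0.8605)  len=0.6516
  (v3,v4,v2) [--+] → (-0.325783, 0.564285, 0.8605)–(0.325783, 0.564285, 0.8605)  len=0.6516
  (v4,v5,v2) [--+] → (-0.651566, 0, 0.8605)–(-0.325783, 0.564285, 0.8605)  len=0.6516
  (v5,v6,v2) [--+] → (-0.325783, -0.564285, 0.8605)–(-0.651566, 0, 0.8605)  len=0.6516
  (v6,v7,v2) [--+] → (0.325783, -0.564285, 0.8605)–(-0.325783, -0.564285, 0.8605)  len=0.6516
  (v7,v1,v2) [--+] → (0.651566, 0, 0.8605)–(0.325783, -0.564285, 0.8605)  len=0.6516

Chained into 1 loop(s):
  loop 1: 6 segments, perimeter = 3.9094
Total perimeter = 3.909


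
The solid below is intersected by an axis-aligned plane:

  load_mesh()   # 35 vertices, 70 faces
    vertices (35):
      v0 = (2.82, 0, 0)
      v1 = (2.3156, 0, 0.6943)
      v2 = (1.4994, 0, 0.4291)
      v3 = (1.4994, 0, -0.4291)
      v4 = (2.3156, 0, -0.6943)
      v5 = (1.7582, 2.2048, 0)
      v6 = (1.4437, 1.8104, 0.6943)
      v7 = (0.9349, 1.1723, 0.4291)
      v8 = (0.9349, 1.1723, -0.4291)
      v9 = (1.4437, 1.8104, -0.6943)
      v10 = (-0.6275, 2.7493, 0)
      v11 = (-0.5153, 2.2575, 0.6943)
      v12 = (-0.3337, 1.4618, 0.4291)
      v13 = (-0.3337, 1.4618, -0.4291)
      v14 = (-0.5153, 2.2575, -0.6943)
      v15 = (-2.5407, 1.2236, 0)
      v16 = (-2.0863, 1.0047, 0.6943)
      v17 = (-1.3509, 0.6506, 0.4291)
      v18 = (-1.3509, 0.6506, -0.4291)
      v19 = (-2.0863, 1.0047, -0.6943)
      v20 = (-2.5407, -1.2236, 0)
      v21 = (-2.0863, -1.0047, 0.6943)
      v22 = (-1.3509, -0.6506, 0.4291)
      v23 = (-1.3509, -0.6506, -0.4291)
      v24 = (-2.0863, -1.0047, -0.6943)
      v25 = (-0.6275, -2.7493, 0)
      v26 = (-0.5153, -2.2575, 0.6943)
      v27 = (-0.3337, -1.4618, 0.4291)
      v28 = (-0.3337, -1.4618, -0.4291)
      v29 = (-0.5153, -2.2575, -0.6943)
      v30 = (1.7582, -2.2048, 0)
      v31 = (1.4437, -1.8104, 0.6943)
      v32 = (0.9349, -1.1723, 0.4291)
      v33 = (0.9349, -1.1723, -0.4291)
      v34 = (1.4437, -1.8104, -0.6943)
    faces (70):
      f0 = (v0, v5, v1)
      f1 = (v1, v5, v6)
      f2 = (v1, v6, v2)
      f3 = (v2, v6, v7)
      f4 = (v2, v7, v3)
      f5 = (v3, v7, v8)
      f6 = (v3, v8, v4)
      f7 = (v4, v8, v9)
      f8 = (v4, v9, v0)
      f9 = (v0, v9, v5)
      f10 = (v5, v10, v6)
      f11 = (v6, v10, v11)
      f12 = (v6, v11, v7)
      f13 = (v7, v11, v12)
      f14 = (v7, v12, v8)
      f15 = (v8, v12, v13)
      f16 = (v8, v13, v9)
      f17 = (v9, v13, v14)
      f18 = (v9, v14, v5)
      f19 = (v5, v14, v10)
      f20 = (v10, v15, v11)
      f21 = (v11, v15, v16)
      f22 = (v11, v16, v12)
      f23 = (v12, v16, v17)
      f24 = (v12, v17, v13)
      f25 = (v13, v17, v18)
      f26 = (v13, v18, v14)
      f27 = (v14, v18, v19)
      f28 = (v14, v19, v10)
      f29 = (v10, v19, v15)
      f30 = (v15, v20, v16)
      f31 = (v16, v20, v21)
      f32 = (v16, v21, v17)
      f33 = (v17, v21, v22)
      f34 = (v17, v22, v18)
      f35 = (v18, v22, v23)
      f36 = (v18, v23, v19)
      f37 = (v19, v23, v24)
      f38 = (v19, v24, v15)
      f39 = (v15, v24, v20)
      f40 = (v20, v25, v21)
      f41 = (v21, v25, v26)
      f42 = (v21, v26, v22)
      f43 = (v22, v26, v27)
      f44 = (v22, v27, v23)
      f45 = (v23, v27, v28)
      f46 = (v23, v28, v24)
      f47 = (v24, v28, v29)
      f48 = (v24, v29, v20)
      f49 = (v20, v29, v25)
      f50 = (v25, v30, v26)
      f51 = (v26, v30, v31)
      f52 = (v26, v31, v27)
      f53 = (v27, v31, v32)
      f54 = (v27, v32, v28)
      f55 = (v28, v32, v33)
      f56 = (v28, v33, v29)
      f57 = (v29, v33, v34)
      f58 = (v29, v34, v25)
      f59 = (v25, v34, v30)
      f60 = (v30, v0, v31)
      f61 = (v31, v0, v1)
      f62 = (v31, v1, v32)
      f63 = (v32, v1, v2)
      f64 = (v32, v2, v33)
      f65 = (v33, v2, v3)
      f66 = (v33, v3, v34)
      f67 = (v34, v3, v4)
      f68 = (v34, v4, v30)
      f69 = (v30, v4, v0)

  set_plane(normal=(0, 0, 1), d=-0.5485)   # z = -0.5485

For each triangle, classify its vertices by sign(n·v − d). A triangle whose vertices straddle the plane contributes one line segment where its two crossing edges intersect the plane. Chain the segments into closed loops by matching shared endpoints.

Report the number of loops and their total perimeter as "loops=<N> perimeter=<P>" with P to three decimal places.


Straddling triangles (28 of 70):
  (v3,v8,v4) [++-] → (1.55653, 0.6445, -0.5485)–(1.86687, 0, -0.5485)  len=0.7153
  (v4,v8,v9) [-+-] → (1.55653, 0.6445, -0.5485)–(1.16398, 1.45959, -0.5485)  len=0.9047
  (v4,v9,v0) [--+] → (1.73272, 1.43022, -0.5485)–(2.42152, 0, -0.5485)  len=1.5874
  (v0,v9,v5) [+-+] → (1.73272, 1.43022, -0.5485)–(1.50974, 1.89322, -0.5485)  len=0.5139
  (v8,v13,v9) [++-] → (0.466532, 1.61875, -0.5485)–(1.16398, 1.45959, -0.5485)  len=0.7154
  (v9,v13,v14) [-+-] → (0.466532, 1.61875, -0.5485)–(-0.415461, 1.82005, -0.5485)  len=0.9047
  (v9,v14,v5) [--+] → (-0.0378748, 2.24643, -0.5485)–(1.50974, 1.89322, -0.5485)  len=1.5874
  (v5,v14,v10) [+-+] → (-0.0378748, 2.24643, -0.5485)–(-0.538862, 2.36078, -0.5485)  len=0.5139
  (v13,v18,v14) [++-] → (-0.974691, 1.37407, -0.5485)–(-0.415461, 1.82005, -0.5485)  len=0.7153
  (v14,v18,v19) [-+-] → (-0.974691, 1.37407, -0.5485)–(-1.682, 0.810025, -0.5485)  len=0.9047
  (v14,v19,v10) [--+] → (-1.77996, 1.37106, -0.5485)–(-0.538862, 2.36078, -0.5485)  len=1.5874
  (v10,v19,v15) [+-+] → (-1.77996, 1.37106, -0.5485)–(-2.18172, 1.05067, -0.5485)  len=0.5139
  (v18,v23,v19) [++-] → (-1.682, 0.0946595, -0.5485)–(-1.682, 0.810025, -0.5485)  len=0.7154
  (v19,v23,v24) [-+-] → (-1.682, 0.0946595, -0.5485)–(-1.682, -0.810025, -0.5485)  len=0.9047
  (v19,v24,v15) [--+] → (-2.18172, -0.536767, -0.5485)–(-2.18172, 1.05067, -0.5485)  len=1.5874
  (v15,v24,v20) [+-+] → (-2.18172, -0.536767, -0.5485)–(-2.18172, -1.05067, -0.5485)  len=0.5139
  (v23,v28,v24) [++-] → (-1.12277, -1.256, -0.5485)–(-1.682, -0.810025, -0.5485)  len=0.7153
  (v24,v28,v29) [-+-] → (-1.12277, -1.256, -0.5485)–(-0.415461, -1.82005, -0.5485)  len=0.9047
  (v24,v29,v20) [--+] → (-0.940625, -2.04039, -0.5485)–(-2.18172, -1.05067, -0.5485)  len=1.5874
  (v20,v29,v25) [+-+] → (-0.940625, -2.04039, -0.5485)–(-0.538862, -2.36078, -0.5485)  len=0.5139
  (v28,v33,v29) [++-] → (0.281982, -1.66089, -0.5485)–(-0.415461, -1.82005, -0.5485)  len=0.7154
  (v29,v33,v34) [-+-] → (0.281982, -1.66089, -0.5485)–(1.16398, -1.45959, -0.5485)  len=0.9047
  (v29,v34,v25) [--+] → (1.00876, -2.00756, -0.5485)–(-0.538862, -2.36078, -0.5485)  len=1.5874
  (v25,v34,v30) [+-+] → (1.00876, -2.00756, -0.5485)–(1.50974, -1.89322, -0.5485)  len=0.5139
  (v33,v3,v34) [++-] → (1.47432, -0.81509, -0.5485)–(1.16398, -1.45959, -0.5485)  len=0.7153
  (v34,v3,v4) [-+-] → (1.47432, -0.81509, -0.5485)–(1.86687, 0, -0.5485)  len=0.9047
  (v34,v4,v30) [--+] → (2.19855, -0.462998, -0.5485)–(1.50974, -1.89322, -0.5485)  len=1.5874
  (v30,v4,v0) [+-+] → (2.19855, -0.462998, -0.5485)–(2.42152, 0, -0.5485)  len=0.5139

Chained into 2 loop(s):
  loop 1: 14 segments, perimeter = 11.3401
  loop 2: 14 segments, perimeter = 14.7091
Total perimeter = 26.049

loops=2 perimeter=26.049
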